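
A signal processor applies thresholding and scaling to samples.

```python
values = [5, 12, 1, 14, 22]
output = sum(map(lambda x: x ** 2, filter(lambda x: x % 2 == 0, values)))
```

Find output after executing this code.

Step 1: Filter even numbers from [5, 12, 1, 14, 22]: [12, 14, 22]
Step 2: Square each: [144, 196, 484]
Step 3: Sum = 824.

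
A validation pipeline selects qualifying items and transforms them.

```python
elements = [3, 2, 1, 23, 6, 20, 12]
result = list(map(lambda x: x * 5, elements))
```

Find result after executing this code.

Step 1: Apply lambda x: x * 5 to each element:
  3 -> 15
  2 -> 10
  1 -> 5
  23 -> 115
  6 -> 30
  20 -> 100
  12 -> 60
Therefore result = [15, 10, 5, 115, 30, 100, 60].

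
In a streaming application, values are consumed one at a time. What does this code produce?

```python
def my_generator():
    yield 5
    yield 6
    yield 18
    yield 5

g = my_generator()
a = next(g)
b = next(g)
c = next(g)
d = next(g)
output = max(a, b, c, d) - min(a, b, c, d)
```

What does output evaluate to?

Step 1: Create generator and consume all values:
  a = next(g) = 5
  b = next(g) = 6
  c = next(g) = 18
  d = next(g) = 5
Step 2: max = 18, min = 5, output = 18 - 5 = 13.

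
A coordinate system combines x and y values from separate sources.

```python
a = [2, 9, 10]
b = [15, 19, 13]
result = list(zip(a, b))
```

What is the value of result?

Step 1: zip pairs elements at same index:
  Index 0: (2, 15)
  Index 1: (9, 19)
  Index 2: (10, 13)
Therefore result = [(2, 15), (9, 19), (10, 13)].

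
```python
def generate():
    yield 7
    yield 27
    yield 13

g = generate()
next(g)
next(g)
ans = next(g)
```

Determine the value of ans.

Step 1: generate() creates a generator.
Step 2: next(g) yields 7 (consumed and discarded).
Step 3: next(g) yields 27 (consumed and discarded).
Step 4: next(g) yields 13, assigned to ans.
Therefore ans = 13.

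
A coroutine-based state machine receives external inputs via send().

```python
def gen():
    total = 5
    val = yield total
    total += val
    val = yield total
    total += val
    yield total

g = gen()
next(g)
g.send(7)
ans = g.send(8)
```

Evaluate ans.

Step 1: next() -> yield total=5.
Step 2: send(7) -> val=7, total = 5+7 = 12, yield 12.
Step 3: send(8) -> val=8, total = 12+8 = 20, yield 20.
Therefore ans = 20.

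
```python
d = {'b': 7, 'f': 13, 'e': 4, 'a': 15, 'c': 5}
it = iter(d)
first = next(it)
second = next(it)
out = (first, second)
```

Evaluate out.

Step 1: iter(d) iterates over keys: ['b', 'f', 'e', 'a', 'c'].
Step 2: first = next(it) = 'b', second = next(it) = 'f'.
Therefore out = ('b', 'f').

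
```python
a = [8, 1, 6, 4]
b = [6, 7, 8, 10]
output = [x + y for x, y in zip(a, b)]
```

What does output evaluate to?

Step 1: Add corresponding elements:
  8 + 6 = 14
  1 + 7 = 8
  6 + 8 = 14
  4 + 10 = 14
Therefore output = [14, 8, 14, 14].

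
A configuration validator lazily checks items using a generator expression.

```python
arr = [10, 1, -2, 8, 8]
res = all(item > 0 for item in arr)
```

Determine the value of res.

Step 1: Check item > 0 for each element in [10, 1, -2, 8, 8]:
  10 > 0: True
  1 > 0: True
  -2 > 0: False
  8 > 0: True
  8 > 0: True
Step 2: all() returns False.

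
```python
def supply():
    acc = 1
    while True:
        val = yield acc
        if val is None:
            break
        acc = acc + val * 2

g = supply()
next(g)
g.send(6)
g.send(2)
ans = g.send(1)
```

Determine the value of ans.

Step 1: next() -> yield acc=1.
Step 2: send(6) -> val=6, acc = 1 + 6*2 = 13, yield 13.
Step 3: send(2) -> val=2, acc = 13 + 2*2 = 17, yield 17.
Step 4: send(1) -> val=1, acc = 17 + 1*2 = 19, yield 19.
Therefore ans = 19.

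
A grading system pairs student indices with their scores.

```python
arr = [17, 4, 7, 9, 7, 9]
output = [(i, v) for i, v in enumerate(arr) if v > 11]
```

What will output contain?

Step 1: Filter enumerate([17, 4, 7, 9, 7, 9]) keeping v > 11:
  (0, 17): 17 > 11, included
  (1, 4): 4 <= 11, excluded
  (2, 7): 7 <= 11, excluded
  (3, 9): 9 <= 11, excluded
  (4, 7): 7 <= 11, excluded
  (5, 9): 9 <= 11, excluded
Therefore output = [(0, 17)].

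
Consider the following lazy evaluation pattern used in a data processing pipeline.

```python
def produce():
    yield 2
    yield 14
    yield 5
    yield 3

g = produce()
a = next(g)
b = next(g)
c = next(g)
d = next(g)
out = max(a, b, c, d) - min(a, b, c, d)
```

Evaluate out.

Step 1: Create generator and consume all values:
  a = next(g) = 2
  b = next(g) = 14
  c = next(g) = 5
  d = next(g) = 3
Step 2: max = 14, min = 2, out = 14 - 2 = 12.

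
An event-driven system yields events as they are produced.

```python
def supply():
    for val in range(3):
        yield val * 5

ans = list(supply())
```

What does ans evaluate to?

Step 1: For each val in range(3), yield val * 5:
  val=0: yield 0 * 5 = 0
  val=1: yield 1 * 5 = 5
  val=2: yield 2 * 5 = 10
Therefore ans = [0, 5, 10].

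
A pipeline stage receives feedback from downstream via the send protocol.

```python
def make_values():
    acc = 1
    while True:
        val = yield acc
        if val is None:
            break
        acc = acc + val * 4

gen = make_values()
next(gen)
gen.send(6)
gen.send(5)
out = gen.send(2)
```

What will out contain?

Step 1: next() -> yield acc=1.
Step 2: send(6) -> val=6, acc = 1 + 6*4 = 25, yield 25.
Step 3: send(5) -> val=5, acc = 25 + 5*4 = 45, yield 45.
Step 4: send(2) -> val=2, acc = 45 + 2*4 = 53, yield 53.
Therefore out = 53.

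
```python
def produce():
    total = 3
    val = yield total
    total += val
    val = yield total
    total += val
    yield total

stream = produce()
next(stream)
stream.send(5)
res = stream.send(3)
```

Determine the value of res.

Step 1: next() -> yield total=3.
Step 2: send(5) -> val=5, total = 3+5 = 8, yield 8.
Step 3: send(3) -> val=3, total = 8+3 = 11, yield 11.
Therefore res = 11.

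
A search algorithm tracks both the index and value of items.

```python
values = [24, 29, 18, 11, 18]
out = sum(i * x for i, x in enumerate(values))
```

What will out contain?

Step 1: Compute i * x for each (i, x) in enumerate([24, 29, 18, 11, 18]):
  i=0, x=24: 0*24 = 0
  i=1, x=29: 1*29 = 29
  i=2, x=18: 2*18 = 36
  i=3, x=11: 3*11 = 33
  i=4, x=18: 4*18 = 72
Step 2: sum = 0 + 29 + 36 + 33 + 72 = 170.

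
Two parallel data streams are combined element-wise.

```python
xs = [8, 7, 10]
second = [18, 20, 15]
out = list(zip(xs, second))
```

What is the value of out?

Step 1: zip pairs elements at same index:
  Index 0: (8, 18)
  Index 1: (7, 20)
  Index 2: (10, 15)
Therefore out = [(8, 18), (7, 20), (10, 15)].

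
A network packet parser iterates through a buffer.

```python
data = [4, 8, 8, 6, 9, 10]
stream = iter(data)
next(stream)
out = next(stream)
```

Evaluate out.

Step 1: Create iterator over [4, 8, 8, 6, 9, 10].
Step 2: next() consumes 4.
Step 3: next() returns 8.
Therefore out = 8.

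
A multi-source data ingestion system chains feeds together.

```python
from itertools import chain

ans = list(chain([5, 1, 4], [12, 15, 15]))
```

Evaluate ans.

Step 1: chain() concatenates iterables: [5, 1, 4] + [12, 15, 15].
Therefore ans = [5, 1, 4, 12, 15, 15].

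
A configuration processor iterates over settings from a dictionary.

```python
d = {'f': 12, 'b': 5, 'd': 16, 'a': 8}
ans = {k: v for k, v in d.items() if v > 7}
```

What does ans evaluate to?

Step 1: Filter items where value > 7:
  'f': 12 > 7: kept
  'b': 5 <= 7: removed
  'd': 16 > 7: kept
  'a': 8 > 7: kept
Therefore ans = {'f': 12, 'd': 16, 'a': 8}.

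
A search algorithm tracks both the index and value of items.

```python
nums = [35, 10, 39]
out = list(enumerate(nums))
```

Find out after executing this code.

Step 1: enumerate pairs each element with its index:
  (0, 35)
  (1, 10)
  (2, 39)
Therefore out = [(0, 35), (1, 10), (2, 39)].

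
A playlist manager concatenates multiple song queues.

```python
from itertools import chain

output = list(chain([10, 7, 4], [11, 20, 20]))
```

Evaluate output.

Step 1: chain() concatenates iterables: [10, 7, 4] + [11, 20, 20].
Therefore output = [10, 7, 4, 11, 20, 20].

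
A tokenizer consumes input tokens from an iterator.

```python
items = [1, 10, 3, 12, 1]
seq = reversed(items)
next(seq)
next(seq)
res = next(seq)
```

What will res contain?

Step 1: reversed([1, 10, 3, 12, 1]) gives iterator: [1, 12, 3, 10, 1].
Step 2: First next() = 1, second next() = 12.
Step 3: Third next() = 3.
Therefore res = 3.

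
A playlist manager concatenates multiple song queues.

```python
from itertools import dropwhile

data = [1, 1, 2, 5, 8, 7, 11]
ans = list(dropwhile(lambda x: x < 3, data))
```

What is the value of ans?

Step 1: dropwhile drops elements while < 3:
  1 < 3: dropped
  1 < 3: dropped
  2 < 3: dropped
  5: kept (dropping stopped)
Step 2: Remaining elements kept regardless of condition.
Therefore ans = [5, 8, 7, 11].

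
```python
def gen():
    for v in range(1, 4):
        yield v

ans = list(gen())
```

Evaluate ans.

Step 1: The generator yields each value from range(1, 4).
Step 2: list() consumes all yields: [1, 2, 3].
Therefore ans = [1, 2, 3].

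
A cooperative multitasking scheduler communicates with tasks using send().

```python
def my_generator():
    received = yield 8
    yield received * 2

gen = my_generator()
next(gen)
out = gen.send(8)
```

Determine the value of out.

Step 1: next(gen) advances to first yield, producing 8.
Step 2: send(8) resumes, received = 8.
Step 3: yield received * 2 = 8 * 2 = 16.
Therefore out = 16.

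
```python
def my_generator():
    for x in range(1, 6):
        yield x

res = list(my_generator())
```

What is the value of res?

Step 1: The generator yields each value from range(1, 6).
Step 2: list() consumes all yields: [1, 2, 3, 4, 5].
Therefore res = [1, 2, 3, 4, 5].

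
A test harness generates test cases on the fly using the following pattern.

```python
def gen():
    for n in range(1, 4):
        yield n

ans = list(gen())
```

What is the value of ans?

Step 1: The generator yields each value from range(1, 4).
Step 2: list() consumes all yields: [1, 2, 3].
Therefore ans = [1, 2, 3].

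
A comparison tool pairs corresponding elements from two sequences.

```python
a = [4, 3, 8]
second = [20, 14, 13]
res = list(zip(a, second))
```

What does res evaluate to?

Step 1: zip pairs elements at same index:
  Index 0: (4, 20)
  Index 1: (3, 14)
  Index 2: (8, 13)
Therefore res = [(4, 20), (3, 14), (8, 13)].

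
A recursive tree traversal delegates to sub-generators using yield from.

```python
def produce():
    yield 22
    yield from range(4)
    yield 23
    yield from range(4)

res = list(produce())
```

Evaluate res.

Step 1: Trace yields in order:
  yield 22
  yield 0
  yield 1
  yield 2
  yield 3
  yield 23
  yield 0
  yield 1
  yield 2
  yield 3
Therefore res = [22, 0, 1, 2, 3, 23, 0, 1, 2, 3].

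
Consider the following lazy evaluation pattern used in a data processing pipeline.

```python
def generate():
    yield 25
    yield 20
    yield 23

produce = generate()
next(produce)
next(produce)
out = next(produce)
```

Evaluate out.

Step 1: generate() creates a generator.
Step 2: next(produce) yields 25 (consumed and discarded).
Step 3: next(produce) yields 20 (consumed and discarded).
Step 4: next(produce) yields 23, assigned to out.
Therefore out = 23.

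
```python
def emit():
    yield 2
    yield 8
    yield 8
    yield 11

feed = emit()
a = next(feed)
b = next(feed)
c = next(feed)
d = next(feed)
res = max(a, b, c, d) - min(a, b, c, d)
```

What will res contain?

Step 1: Create generator and consume all values:
  a = next(feed) = 2
  b = next(feed) = 8
  c = next(feed) = 8
  d = next(feed) = 11
Step 2: max = 11, min = 2, res = 11 - 2 = 9.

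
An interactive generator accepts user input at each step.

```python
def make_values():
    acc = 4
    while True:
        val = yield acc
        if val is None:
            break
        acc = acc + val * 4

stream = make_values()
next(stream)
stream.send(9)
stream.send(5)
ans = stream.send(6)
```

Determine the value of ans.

Step 1: next() -> yield acc=4.
Step 2: send(9) -> val=9, acc = 4 + 9*4 = 40, yield 40.
Step 3: send(5) -> val=5, acc = 40 + 5*4 = 60, yield 60.
Step 4: send(6) -> val=6, acc = 60 + 6*4 = 84, yield 84.
Therefore ans = 84.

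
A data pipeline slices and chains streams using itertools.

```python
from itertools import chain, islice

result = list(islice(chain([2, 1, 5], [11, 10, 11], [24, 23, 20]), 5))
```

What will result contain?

Step 1: chain([2, 1, 5], [11, 10, 11], [24, 23, 20]) = [2, 1, 5, 11, 10, 11, 24, 23, 20].
Step 2: islice takes first 5 elements: [2, 1, 5, 11, 10].
Therefore result = [2, 1, 5, 11, 10].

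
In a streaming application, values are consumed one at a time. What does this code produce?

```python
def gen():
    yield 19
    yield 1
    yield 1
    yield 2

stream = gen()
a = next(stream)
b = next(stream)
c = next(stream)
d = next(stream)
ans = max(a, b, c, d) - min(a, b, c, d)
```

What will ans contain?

Step 1: Create generator and consume all values:
  a = next(stream) = 19
  b = next(stream) = 1
  c = next(stream) = 1
  d = next(stream) = 2
Step 2: max = 19, min = 1, ans = 19 - 1 = 18.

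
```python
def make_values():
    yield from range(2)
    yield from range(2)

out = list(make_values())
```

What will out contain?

Step 1: Trace yields in order:
  yield 0
  yield 1
  yield 0
  yield 1
Therefore out = [0, 1, 0, 1].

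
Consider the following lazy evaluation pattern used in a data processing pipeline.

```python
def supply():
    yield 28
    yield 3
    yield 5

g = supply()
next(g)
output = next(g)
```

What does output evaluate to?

Step 1: supply() creates a generator.
Step 2: next(g) yields 28 (consumed and discarded).
Step 3: next(g) yields 3, assigned to output.
Therefore output = 3.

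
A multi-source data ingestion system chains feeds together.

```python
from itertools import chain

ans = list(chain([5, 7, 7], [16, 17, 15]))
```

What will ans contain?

Step 1: chain() concatenates iterables: [5, 7, 7] + [16, 17, 15].
Therefore ans = [5, 7, 7, 16, 17, 15].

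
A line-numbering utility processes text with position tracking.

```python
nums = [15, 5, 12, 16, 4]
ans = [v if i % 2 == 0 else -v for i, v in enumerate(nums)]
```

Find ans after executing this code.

Step 1: For each (i, v), keep v if i is even, negate if odd:
  i=0 (even): keep 15
  i=1 (odd): negate to -5
  i=2 (even): keep 12
  i=3 (odd): negate to -16
  i=4 (even): keep 4
Therefore ans = [15, -5, 12, -16, 4].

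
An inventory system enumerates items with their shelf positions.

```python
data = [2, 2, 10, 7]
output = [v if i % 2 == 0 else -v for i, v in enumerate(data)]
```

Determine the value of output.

Step 1: For each (i, v), keep v if i is even, negate if odd:
  i=0 (even): keep 2
  i=1 (odd): negate to -2
  i=2 (even): keep 10
  i=3 (odd): negate to -7
Therefore output = [2, -2, 10, -7].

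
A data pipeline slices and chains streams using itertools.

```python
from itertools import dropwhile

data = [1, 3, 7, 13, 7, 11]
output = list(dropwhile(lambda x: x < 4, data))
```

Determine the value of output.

Step 1: dropwhile drops elements while < 4:
  1 < 4: dropped
  3 < 4: dropped
  7: kept (dropping stopped)
Step 2: Remaining elements kept regardless of condition.
Therefore output = [7, 13, 7, 11].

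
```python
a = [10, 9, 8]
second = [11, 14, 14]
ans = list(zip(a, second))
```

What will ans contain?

Step 1: zip pairs elements at same index:
  Index 0: (10, 11)
  Index 1: (9, 14)
  Index 2: (8, 14)
Therefore ans = [(10, 11), (9, 14), (8, 14)].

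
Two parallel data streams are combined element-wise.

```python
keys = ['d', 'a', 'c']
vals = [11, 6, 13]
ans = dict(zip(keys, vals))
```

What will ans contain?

Step 1: zip pairs keys with values:
  'd' -> 11
  'a' -> 6
  'c' -> 13
Therefore ans = {'d': 11, 'a': 6, 'c': 13}.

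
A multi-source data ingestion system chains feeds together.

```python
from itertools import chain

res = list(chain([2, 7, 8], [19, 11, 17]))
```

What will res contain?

Step 1: chain() concatenates iterables: [2, 7, 8] + [19, 11, 17].
Therefore res = [2, 7, 8, 19, 11, 17].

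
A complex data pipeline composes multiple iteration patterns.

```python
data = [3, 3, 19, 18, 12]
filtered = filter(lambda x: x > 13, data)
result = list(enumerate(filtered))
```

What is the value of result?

Step 1: Filter [3, 3, 19, 18, 12] for > 13: [19, 18].
Step 2: enumerate re-indexes from 0: [(0, 19), (1, 18)].
Therefore result = [(0, 19), (1, 18)].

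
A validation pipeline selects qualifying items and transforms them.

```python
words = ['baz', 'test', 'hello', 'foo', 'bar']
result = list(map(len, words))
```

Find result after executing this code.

Step 1: Map len() to each word:
  'baz' -> 3
  'test' -> 4
  'hello' -> 5
  'foo' -> 3
  'bar' -> 3
Therefore result = [3, 4, 5, 3, 3].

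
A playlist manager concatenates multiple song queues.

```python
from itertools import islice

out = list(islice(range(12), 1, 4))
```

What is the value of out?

Step 1: islice(range(12), 1, 4) takes elements at indices [1, 4).
Step 2: Elements: [1, 2, 3].
Therefore out = [1, 2, 3].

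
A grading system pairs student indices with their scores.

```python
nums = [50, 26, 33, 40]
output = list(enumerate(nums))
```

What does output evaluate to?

Step 1: enumerate pairs each element with its index:
  (0, 50)
  (1, 26)
  (2, 33)
  (3, 40)
Therefore output = [(0, 50), (1, 26), (2, 33), (3, 40)].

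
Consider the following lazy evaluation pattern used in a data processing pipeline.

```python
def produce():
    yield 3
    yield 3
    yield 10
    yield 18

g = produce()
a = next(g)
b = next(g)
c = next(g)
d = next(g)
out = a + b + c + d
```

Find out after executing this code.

Step 1: Create generator and consume all values:
  a = next(g) = 3
  b = next(g) = 3
  c = next(g) = 10
  d = next(g) = 18
Step 2: out = 3 + 3 + 10 + 18 = 34.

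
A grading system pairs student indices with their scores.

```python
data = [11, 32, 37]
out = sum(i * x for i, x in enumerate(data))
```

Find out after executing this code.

Step 1: Compute i * x for each (i, x) in enumerate([11, 32, 37]):
  i=0, x=11: 0*11 = 0
  i=1, x=32: 1*32 = 32
  i=2, x=37: 2*37 = 74
Step 2: sum = 0 + 32 + 74 = 106.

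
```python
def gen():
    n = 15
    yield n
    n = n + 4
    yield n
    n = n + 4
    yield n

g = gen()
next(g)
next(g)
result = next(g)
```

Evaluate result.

Step 1: Trace through generator execution:
  Yield 1: n starts at 15, yield 15
  Yield 2: n = 15 + 4 = 19, yield 19
  Yield 3: n = 19 + 4 = 23, yield 23
Step 2: First next() gets 15, second next() gets the second value, third next() yields 23.
Therefore result = 23.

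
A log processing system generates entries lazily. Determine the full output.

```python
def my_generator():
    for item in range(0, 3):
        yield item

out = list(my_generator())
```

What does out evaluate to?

Step 1: The generator yields each value from range(0, 3).
Step 2: list() consumes all yields: [0, 1, 2].
Therefore out = [0, 1, 2].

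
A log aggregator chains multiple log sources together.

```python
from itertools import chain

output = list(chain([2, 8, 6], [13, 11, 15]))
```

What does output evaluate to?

Step 1: chain() concatenates iterables: [2, 8, 6] + [13, 11, 15].
Therefore output = [2, 8, 6, 13, 11, 15].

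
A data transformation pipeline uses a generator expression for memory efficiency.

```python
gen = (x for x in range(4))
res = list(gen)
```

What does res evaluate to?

Step 1: Generator expression iterates range(4): [0, 1, 2, 3].
Step 2: list() collects all values.
Therefore res = [0, 1, 2, 3].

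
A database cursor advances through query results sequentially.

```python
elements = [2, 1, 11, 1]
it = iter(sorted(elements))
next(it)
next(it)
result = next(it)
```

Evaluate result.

Step 1: sorted([2, 1, 11, 1]) = [1, 1, 2, 11].
Step 2: Create iterator and skip 2 elements.
Step 3: next() returns 2.
Therefore result = 2.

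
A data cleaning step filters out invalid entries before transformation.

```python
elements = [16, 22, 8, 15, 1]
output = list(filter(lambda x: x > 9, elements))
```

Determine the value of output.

Step 1: Filter elements > 9:
  16: kept
  22: kept
  8: removed
  15: kept
  1: removed
Therefore output = [16, 22, 15].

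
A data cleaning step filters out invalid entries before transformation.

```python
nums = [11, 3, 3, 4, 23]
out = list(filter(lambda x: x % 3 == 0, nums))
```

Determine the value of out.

Step 1: Filter elements divisible by 3:
  11 % 3 = 2: removed
  3 % 3 = 0: kept
  3 % 3 = 0: kept
  4 % 3 = 1: removed
  23 % 3 = 2: removed
Therefore out = [3, 3].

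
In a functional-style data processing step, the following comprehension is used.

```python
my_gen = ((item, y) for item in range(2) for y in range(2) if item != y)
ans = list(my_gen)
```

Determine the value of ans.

Step 1: Nested generator over range(2) x range(2) where item != y:
  (0, 0): excluded (item == y)
  (0, 1): included
  (1, 0): included
  (1, 1): excluded (item == y)
Therefore ans = [(0, 1), (1, 0)].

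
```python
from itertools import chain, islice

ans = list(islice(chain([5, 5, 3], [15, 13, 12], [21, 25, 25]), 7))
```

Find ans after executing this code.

Step 1: chain([5, 5, 3], [15, 13, 12], [21, 25, 25]) = [5, 5, 3, 15, 13, 12, 21, 25, 25].
Step 2: islice takes first 7 elements: [5, 5, 3, 15, 13, 12, 21].
Therefore ans = [5, 5, 3, 15, 13, 12, 21].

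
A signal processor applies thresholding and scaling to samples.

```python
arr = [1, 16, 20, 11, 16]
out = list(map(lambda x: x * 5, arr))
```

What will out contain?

Step 1: Apply lambda x: x * 5 to each element:
  1 -> 5
  16 -> 80
  20 -> 100
  11 -> 55
  16 -> 80
Therefore out = [5, 80, 100, 55, 80].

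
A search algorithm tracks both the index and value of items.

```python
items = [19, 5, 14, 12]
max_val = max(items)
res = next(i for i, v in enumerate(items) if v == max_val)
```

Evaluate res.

Step 1: max([19, 5, 14, 12]) = 19.
Step 2: Find first index where value == 19:
  Index 0: 19 == 19, found!
Therefore res = 0.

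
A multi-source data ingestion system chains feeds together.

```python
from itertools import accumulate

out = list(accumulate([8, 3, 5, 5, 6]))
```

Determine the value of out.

Step 1: accumulate computes running sums:
  + 8 = 8
  + 3 = 11
  + 5 = 16
  + 5 = 21
  + 6 = 27
Therefore out = [8, 11, 16, 21, 27].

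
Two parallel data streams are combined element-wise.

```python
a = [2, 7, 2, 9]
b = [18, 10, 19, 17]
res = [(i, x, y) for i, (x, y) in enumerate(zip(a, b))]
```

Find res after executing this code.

Step 1: enumerate(zip(a, b)) gives index with paired elements:
  i=0: (2, 18)
  i=1: (7, 10)
  i=2: (2, 19)
  i=3: (9, 17)
Therefore res = [(0, 2, 18), (1, 7, 10), (2, 2, 19), (3, 9, 17)].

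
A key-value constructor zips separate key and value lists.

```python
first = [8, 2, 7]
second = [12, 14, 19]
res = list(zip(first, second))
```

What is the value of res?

Step 1: zip pairs elements at same index:
  Index 0: (8, 12)
  Index 1: (2, 14)
  Index 2: (7, 19)
Therefore res = [(8, 12), (2, 14), (7, 19)].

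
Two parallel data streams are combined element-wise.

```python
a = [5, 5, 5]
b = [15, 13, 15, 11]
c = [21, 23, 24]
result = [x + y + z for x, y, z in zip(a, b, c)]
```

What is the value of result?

Step 1: zip three lists (truncates to shortest, len=3):
  5 + 15 + 21 = 41
  5 + 13 + 23 = 41
  5 + 15 + 24 = 44
Therefore result = [41, 41, 44].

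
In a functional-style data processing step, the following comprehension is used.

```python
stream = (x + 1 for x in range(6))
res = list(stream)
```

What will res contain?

Step 1: For each x in range(6), compute x+1:
  x=0: 0+1 = 1
  x=1: 1+1 = 2
  x=2: 2+1 = 3
  x=3: 3+1 = 4
  x=4: 4+1 = 5
  x=5: 5+1 = 6
Therefore res = [1, 2, 3, 4, 5, 6].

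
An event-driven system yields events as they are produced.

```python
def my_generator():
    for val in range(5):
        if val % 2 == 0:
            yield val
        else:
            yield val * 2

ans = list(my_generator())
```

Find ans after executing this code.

Step 1: For each val in range(5), yield val if even, else val*2:
  val=0 (even): yield 0
  val=1 (odd): yield 1*2 = 2
  val=2 (even): yield 2
  val=3 (odd): yield 3*2 = 6
  val=4 (even): yield 4
Therefore ans = [0, 2, 2, 6, 4].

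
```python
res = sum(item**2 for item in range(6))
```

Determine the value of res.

Step 1: Compute item**2 for each item in range(6):
  item=0: 0**2 = 0
  item=1: 1**2 = 1
  item=2: 2**2 = 4
  item=3: 3**2 = 9
  item=4: 4**2 = 16
  item=5: 5**2 = 25
Step 2: sum = 0 + 1 + 4 + 9 + 16 + 25 = 55.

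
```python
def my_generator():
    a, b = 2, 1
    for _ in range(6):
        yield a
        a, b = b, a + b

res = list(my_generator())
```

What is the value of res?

Step 1: Fibonacci-like sequence starting with a=2, b=1:
  Iteration 1: yield a=2, then a,b = 1,3
  Iteration 2: yield a=1, then a,b = 3,4
  Iteration 3: yield a=3, then a,b = 4,7
  Iteration 4: yield a=4, then a,b = 7,11
  Iteration 5: yield a=7, then a,b = 11,18
  Iteration 6: yield a=11, then a,b = 18,29
Therefore res = [2, 1, 3, 4, 7, 11].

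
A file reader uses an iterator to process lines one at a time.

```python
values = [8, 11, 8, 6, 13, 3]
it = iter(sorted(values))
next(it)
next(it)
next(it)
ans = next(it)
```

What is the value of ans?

Step 1: sorted([8, 11, 8, 6, 13, 3]) = [3, 6, 8, 8, 11, 13].
Step 2: Create iterator and skip 3 elements.
Step 3: next() returns 8.
Therefore ans = 8.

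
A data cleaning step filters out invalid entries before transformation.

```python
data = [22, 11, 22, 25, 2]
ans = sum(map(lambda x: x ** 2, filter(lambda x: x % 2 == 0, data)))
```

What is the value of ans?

Step 1: Filter even numbers from [22, 11, 22, 25, 2]: [22, 22, 2]
Step 2: Square each: [484, 484, 4]
Step 3: Sum = 972.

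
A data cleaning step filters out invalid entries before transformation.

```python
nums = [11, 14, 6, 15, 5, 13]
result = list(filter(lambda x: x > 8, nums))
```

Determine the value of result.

Step 1: Filter elements > 8:
  11: kept
  14: kept
  6: removed
  15: kept
  5: removed
  13: kept
Therefore result = [11, 14, 15, 13].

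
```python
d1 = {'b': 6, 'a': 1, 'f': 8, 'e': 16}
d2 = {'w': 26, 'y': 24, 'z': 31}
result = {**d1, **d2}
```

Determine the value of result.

Step 1: Merge d1 and d2 (d2 values override on key conflicts).
Step 2: d1 has keys ['b', 'a', 'f', 'e'], d2 has keys ['w', 'y', 'z'].
Therefore result = {'b': 6, 'a': 1, 'f': 8, 'e': 16, 'w': 26, 'y': 24, 'z': 31}.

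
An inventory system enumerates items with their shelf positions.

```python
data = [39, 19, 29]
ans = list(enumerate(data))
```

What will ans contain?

Step 1: enumerate pairs each element with its index:
  (0, 39)
  (1, 19)
  (2, 29)
Therefore ans = [(0, 39), (1, 19), (2, 29)].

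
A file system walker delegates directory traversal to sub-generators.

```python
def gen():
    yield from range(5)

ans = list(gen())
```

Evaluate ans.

Step 1: yield from delegates to the iterable, yielding each element.
Step 2: Collected values: [0, 1, 2, 3, 4].
Therefore ans = [0, 1, 2, 3, 4].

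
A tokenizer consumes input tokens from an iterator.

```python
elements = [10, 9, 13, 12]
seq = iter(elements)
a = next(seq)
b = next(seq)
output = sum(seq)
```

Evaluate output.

Step 1: Create iterator over [10, 9, 13, 12].
Step 2: a = next() = 10, b = next() = 9.
Step 3: sum() of remaining [13, 12] = 25.
Therefore output = 25.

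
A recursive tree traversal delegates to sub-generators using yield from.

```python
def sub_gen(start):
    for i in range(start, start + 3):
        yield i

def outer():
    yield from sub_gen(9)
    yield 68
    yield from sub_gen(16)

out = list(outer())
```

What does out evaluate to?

Step 1: outer() delegates to sub_gen(9):
  yield 9
  yield 10
  yield 11
Step 2: yield 68
Step 3: Delegates to sub_gen(16):
  yield 16
  yield 17
  yield 18
Therefore out = [9, 10, 11, 68, 16, 17, 18].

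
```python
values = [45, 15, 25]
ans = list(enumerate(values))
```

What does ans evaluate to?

Step 1: enumerate pairs each element with its index:
  (0, 45)
  (1, 15)
  (2, 25)
Therefore ans = [(0, 45), (1, 15), (2, 25)].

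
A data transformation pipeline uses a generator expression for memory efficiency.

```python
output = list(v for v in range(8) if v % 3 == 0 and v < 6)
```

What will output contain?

Step 1: Filter range(8) where v % 3 == 0 and v < 6:
  v=0: both conditions met, included
  v=1: excluded (1 % 3 != 0)
  v=2: excluded (2 % 3 != 0)
  v=3: both conditions met, included
  v=4: excluded (4 % 3 != 0)
  v=5: excluded (5 % 3 != 0)
  v=6: excluded (6 >= 6)
  v=7: excluded (7 % 3 != 0, 7 >= 6)
Therefore output = [0, 3].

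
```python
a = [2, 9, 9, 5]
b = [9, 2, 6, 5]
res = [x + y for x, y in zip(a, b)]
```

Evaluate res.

Step 1: Add corresponding elements:
  2 + 9 = 11
  9 + 2 = 11
  9 + 6 = 15
  5 + 5 = 10
Therefore res = [11, 11, 15, 10].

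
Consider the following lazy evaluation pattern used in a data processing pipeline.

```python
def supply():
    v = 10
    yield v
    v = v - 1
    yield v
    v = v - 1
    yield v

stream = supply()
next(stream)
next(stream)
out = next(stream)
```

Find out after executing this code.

Step 1: Trace through generator execution:
  Yield 1: v starts at 10, yield 10
  Yield 2: v = 10 - 1 = 9, yield 9
  Yield 3: v = 9 - 1 = 8, yield 8
Step 2: First next() gets 10, second next() gets the second value, third next() yields 8.
Therefore out = 8.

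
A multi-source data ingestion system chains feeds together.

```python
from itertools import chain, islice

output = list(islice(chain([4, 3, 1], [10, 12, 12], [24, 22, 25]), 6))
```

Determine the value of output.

Step 1: chain([4, 3, 1], [10, 12, 12], [24, 22, 25]) = [4, 3, 1, 10, 12, 12, 24, 22, 25].
Step 2: islice takes first 6 elements: [4, 3, 1, 10, 12, 12].
Therefore output = [4, 3, 1, 10, 12, 12].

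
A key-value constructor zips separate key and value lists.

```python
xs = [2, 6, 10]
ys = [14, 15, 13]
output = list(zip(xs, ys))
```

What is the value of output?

Step 1: zip pairs elements at same index:
  Index 0: (2, 14)
  Index 1: (6, 15)
  Index 2: (10, 13)
Therefore output = [(2, 14), (6, 15), (10, 13)].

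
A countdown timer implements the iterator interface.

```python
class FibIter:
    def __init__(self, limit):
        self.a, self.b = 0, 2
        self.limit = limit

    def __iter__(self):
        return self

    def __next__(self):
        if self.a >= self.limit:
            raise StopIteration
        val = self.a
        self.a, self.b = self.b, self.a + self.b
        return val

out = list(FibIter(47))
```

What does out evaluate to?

Step 1: Fibonacci-like sequence (a=0, b=2) until >= 47:
  Yield 0, then a,b = 2,2
  Yield 2, then a,b = 2,4
  Yield 2, then a,b = 4,6
  Yield 4, then a,b = 6,10
  Yield 6, then a,b = 10,16
  Yield 10, then a,b = 16,26
  Yield 16, then a,b = 26,42
  Yield 26, then a,b = 42,68
  Yield 42, then a,b = 68,110
Step 2: 68 >= 47, stop.
Therefore out = [0, 2, 2, 4, 6, 10, 16, 26, 42].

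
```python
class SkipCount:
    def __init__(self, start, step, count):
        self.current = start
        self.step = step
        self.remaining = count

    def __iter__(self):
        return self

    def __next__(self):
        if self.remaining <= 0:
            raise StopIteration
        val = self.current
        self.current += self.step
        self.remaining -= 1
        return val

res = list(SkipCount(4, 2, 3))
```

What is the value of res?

Step 1: SkipCount starts at 4, increments by 2, for 3 steps:
  Yield 4, then current += 2
  Yield 6, then current += 2
  Yield 8, then current += 2
Therefore res = [4, 6, 8].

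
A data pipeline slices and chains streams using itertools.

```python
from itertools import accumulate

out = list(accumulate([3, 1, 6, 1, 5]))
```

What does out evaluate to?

Step 1: accumulate computes running sums:
  + 3 = 3
  + 1 = 4
  + 6 = 10
  + 1 = 11
  + 5 = 16
Therefore out = [3, 4, 10, 11, 16].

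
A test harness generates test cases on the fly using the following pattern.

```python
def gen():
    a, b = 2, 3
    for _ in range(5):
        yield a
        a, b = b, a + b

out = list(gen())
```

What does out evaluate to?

Step 1: Fibonacci-like sequence starting with a=2, b=3:
  Iteration 1: yield a=2, then a,b = 3,5
  Iteration 2: yield a=3, then a,b = 5,8
  Iteration 3: yield a=5, then a,b = 8,13
  Iteration 4: yield a=8, then a,b = 13,21
  Iteration 5: yield a=13, then a,b = 21,34
Therefore out = [2, 3, 5, 8, 13].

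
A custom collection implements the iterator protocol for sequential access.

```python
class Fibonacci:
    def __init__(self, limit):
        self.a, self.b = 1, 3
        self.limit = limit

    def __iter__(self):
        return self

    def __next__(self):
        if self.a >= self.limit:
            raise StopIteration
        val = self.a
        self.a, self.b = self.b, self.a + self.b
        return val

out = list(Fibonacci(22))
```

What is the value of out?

Step 1: Fibonacci-like sequence (a=1, b=3) until >= 22:
  Yield 1, then a,b = 3,4
  Yield 3, then a,b = 4,7
  Yield 4, then a,b = 7,11
  Yield 7, then a,b = 11,18
  Yield 11, then a,b = 18,29
  Yield 18, then a,b = 29,47
Step 2: 29 >= 22, stop.
Therefore out = [1, 3, 4, 7, 11, 18].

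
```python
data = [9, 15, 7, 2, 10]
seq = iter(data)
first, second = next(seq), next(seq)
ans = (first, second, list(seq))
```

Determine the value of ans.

Step 1: Create iterator over [9, 15, 7, 2, 10].
Step 2: first = 9, second = 15.
Step 3: Remaining elements: [7, 2, 10].
Therefore ans = (9, 15, [7, 2, 10]).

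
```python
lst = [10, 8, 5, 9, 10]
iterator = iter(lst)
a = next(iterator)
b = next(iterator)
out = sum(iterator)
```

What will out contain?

Step 1: Create iterator over [10, 8, 5, 9, 10].
Step 2: a = next() = 10, b = next() = 8.
Step 3: sum() of remaining [5, 9, 10] = 24.
Therefore out = 24.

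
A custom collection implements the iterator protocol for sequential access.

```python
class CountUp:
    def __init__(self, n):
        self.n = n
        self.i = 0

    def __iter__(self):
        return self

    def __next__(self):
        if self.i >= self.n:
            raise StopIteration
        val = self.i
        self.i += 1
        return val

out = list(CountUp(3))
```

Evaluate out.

Step 1: CountUp(3) creates an iterator counting 0 to 2.
Step 2: list() consumes all values: [0, 1, 2].
Therefore out = [0, 1, 2].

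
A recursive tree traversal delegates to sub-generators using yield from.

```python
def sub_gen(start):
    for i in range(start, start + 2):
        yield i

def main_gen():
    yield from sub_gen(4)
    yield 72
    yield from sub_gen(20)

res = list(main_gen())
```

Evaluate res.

Step 1: main_gen() delegates to sub_gen(4):
  yield 4
  yield 5
Step 2: yield 72
Step 3: Delegates to sub_gen(20):
  yield 20
  yield 21
Therefore res = [4, 5, 72, 20, 21].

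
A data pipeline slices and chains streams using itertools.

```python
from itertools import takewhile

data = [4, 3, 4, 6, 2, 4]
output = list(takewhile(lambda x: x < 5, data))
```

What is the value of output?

Step 1: takewhile stops at first element >= 5:
  4 < 5: take
  3 < 5: take
  4 < 5: take
  6 >= 5: stop
Therefore output = [4, 3, 4].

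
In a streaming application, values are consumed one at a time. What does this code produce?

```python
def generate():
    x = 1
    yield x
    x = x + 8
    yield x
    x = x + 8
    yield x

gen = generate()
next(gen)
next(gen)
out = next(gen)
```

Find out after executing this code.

Step 1: Trace through generator execution:
  Yield 1: x starts at 1, yield 1
  Yield 2: x = 1 + 8 = 9, yield 9
  Yield 3: x = 9 + 8 = 17, yield 17
Step 2: First next() gets 1, second next() gets the second value, third next() yields 17.
Therefore out = 17.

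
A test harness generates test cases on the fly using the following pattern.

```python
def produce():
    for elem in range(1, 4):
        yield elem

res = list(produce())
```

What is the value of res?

Step 1: The generator yields each value from range(1, 4).
Step 2: list() consumes all yields: [1, 2, 3].
Therefore res = [1, 2, 3].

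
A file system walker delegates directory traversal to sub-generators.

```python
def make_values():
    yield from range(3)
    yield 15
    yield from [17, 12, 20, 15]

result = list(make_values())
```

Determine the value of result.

Step 1: Trace yields in order:
  yield 0
  yield 1
  yield 2
  yield 15
  yield 17
  yield 12
  yield 20
  yield 15
Therefore result = [0, 1, 2, 15, 17, 12, 20, 15].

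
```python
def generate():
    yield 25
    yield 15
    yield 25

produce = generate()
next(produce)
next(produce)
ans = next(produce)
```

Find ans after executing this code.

Step 1: generate() creates a generator.
Step 2: next(produce) yields 25 (consumed and discarded).
Step 3: next(produce) yields 15 (consumed and discarded).
Step 4: next(produce) yields 25, assigned to ans.
Therefore ans = 25.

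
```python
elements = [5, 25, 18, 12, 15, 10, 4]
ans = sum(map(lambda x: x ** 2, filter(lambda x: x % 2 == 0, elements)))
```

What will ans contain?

Step 1: Filter even numbers from [5, 25, 18, 12, 15, 10, 4]: [18, 12, 10, 4]
Step 2: Square each: [324, 144, 100, 16]
Step 3: Sum = 584.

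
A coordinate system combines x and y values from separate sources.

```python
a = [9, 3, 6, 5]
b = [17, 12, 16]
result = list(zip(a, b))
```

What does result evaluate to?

Step 1: zip stops at shortest (len(a)=4, len(b)=3):
  Index 0: (9, 17)
  Index 1: (3, 12)
  Index 2: (6, 16)
Step 2: Last element of a (5) has no pair, dropped.
Therefore result = [(9, 17), (3, 12), (6, 16)].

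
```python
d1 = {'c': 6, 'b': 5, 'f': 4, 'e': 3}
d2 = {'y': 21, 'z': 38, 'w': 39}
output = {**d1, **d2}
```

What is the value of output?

Step 1: Merge d1 and d2 (d2 values override on key conflicts).
Step 2: d1 has keys ['c', 'b', 'f', 'e'], d2 has keys ['y', 'z', 'w'].
Therefore output = {'c': 6, 'b': 5, 'f': 4, 'e': 3, 'y': 21, 'z': 38, 'w': 39}.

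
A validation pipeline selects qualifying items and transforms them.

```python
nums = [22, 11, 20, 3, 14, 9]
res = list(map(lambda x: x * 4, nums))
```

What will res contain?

Step 1: Apply lambda x: x * 4 to each element:
  22 -> 88
  11 -> 44
  20 -> 80
  3 -> 12
  14 -> 56
  9 -> 36
Therefore res = [88, 44, 80, 12, 56, 36].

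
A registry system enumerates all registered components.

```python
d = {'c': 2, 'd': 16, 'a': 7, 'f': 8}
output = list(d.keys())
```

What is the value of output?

Step 1: d.keys() returns the dictionary keys in insertion order.
Therefore output = ['c', 'd', 'a', 'f'].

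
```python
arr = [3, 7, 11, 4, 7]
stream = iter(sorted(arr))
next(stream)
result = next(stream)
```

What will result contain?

Step 1: sorted([3, 7, 11, 4, 7]) = [3, 4, 7, 7, 11].
Step 2: Create iterator and skip 1 elements.
Step 3: next() returns 4.
Therefore result = 4.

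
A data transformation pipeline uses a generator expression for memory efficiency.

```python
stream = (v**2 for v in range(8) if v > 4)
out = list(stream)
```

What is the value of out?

Step 1: For range(8), keep v > 4, then square:
  v=0: 0 <= 4, excluded
  v=1: 1 <= 4, excluded
  v=2: 2 <= 4, excluded
  v=3: 3 <= 4, excluded
  v=4: 4 <= 4, excluded
  v=5: 5 > 4, yield 5**2 = 25
  v=6: 6 > 4, yield 6**2 = 36
  v=7: 7 > 4, yield 7**2 = 49
Therefore out = [25, 36, 49].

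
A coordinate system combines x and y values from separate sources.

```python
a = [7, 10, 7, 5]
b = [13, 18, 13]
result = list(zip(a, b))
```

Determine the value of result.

Step 1: zip stops at shortest (len(a)=4, len(b)=3):
  Index 0: (7, 13)
  Index 1: (10, 18)
  Index 2: (7, 13)
Step 2: Last element of a (5) has no pair, dropped.
Therefore result = [(7, 13), (10, 18), (7, 13)].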